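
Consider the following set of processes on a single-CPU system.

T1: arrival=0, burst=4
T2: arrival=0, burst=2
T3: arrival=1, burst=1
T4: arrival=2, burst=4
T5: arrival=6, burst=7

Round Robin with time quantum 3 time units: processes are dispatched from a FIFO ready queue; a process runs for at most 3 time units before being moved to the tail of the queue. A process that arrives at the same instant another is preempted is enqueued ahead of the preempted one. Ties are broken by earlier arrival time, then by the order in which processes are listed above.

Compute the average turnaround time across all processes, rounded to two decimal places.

Gantt: | T1 0-3 | T2 3-5 | T3 5-6 | T4 6-9 | T1 9-10 | T5 10-13 | T4 13-14 | T5 14-18 |
Completion: T1=10  T2=5  T3=6  T4=14  T5=18
Turnaround times: T1=10, T2=5, T3=5, T4=12, T5=12
Average turnaround = (10+5+5+12+12) / 5 = 44/5 = 8.80

8.80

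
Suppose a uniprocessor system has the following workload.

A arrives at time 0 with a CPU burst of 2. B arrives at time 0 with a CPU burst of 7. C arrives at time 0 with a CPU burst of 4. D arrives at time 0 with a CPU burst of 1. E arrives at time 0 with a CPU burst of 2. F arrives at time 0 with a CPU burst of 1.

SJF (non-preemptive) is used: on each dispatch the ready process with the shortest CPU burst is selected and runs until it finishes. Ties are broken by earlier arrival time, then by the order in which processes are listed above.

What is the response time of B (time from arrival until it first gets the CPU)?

Gantt: | D 0-1 | F 1-2 | A 2-4 | E 4-6 | C 6-10 | B 10-17 |
Completion: A=4  B=17  C=10  D=1  E=6  F=2
Response(B) = first start − arrival = 10 − 0 = 10

10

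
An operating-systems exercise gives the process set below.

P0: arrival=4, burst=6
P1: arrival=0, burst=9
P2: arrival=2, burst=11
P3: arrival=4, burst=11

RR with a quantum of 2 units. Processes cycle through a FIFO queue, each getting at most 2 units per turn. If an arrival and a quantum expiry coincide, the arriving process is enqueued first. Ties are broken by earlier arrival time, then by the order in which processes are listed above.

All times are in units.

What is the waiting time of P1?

20

Gantt: | P1 0-2 | P2 2-4 | P1 4-6 | P0 6-8 | P3 8-10 | P2 10-12 | P1 12-14 | P0 14-16 | P3 16-18 | P2 18-20 | P1 20-22 | P0 22-24 | P3 24-26 | P2 26-28 | P1 28-29 | P3 29-31 | P2 31-33 | P3 33-35 | P2 35-36 | P3 36-37 |
Completion: P0=24  P1=29  P2=36  P3=37
Turnaround (C−A): P0=20  P1=29  P2=34  P3=33
Waiting(P1) = turnaround − burst = 29 − 9 = 20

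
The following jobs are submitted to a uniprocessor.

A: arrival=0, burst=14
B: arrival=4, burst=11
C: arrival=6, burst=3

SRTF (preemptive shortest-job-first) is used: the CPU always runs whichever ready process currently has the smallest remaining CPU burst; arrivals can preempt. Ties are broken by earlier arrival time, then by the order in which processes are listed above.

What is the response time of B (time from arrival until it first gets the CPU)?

13

Schedule: | A 0-6 | C 6-9 | A 9-17 | B 17-28 |
Completion: A=17  B=28  C=9
Turnaround (C−A): A=17  B=24  C=3
Response(B) = first start − arrival = 17 − 4 = 13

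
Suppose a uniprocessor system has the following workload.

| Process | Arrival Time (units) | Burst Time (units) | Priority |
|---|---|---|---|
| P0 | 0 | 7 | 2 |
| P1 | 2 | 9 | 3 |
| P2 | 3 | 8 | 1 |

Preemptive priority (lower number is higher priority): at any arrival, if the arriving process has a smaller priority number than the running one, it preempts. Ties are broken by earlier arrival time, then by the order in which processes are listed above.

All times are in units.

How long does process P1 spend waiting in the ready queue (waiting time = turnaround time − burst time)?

Timeline: | P0 0-3 | P2 3-11 | P0 11-15 | P1 15-24 |
Completion: P0=15  P1=24  P2=11
Waiting(P1) = turnaround − burst = 22 − 9 = 13

13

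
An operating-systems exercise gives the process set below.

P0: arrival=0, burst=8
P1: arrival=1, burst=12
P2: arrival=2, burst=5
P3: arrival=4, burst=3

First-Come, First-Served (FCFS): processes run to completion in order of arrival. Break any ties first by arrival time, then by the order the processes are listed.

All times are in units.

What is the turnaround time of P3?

24

Gantt: | P0 0-8 | P1 8-20 | P2 20-25 | P3 25-28 |
Completion: P0=8  P1=20  P2=25  P3=28
Turnaround(P3) = completion − arrival = 28 − 4 = 24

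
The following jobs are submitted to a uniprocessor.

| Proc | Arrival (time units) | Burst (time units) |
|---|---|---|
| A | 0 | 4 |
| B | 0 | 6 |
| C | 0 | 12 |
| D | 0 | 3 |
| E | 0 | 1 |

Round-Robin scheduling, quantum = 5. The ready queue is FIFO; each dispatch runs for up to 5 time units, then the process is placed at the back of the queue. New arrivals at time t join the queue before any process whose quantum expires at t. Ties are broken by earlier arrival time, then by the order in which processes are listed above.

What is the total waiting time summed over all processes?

Timeline: | A 0-4 | B 4-9 | C 9-14 | D 14-17 | E 17-18 | B 18-19 | C 19-26 |
Completion: A=4  B=19  C=26  D=17  E=18
Turnaround (C−A): A=4  B=19  C=26  D=17  E=18
Waiting = turnaround − burst: A=0, B=13, C=14, D=14, E=17
Total waiting = 0 + 13 + 14 + 14 + 17 = 58

58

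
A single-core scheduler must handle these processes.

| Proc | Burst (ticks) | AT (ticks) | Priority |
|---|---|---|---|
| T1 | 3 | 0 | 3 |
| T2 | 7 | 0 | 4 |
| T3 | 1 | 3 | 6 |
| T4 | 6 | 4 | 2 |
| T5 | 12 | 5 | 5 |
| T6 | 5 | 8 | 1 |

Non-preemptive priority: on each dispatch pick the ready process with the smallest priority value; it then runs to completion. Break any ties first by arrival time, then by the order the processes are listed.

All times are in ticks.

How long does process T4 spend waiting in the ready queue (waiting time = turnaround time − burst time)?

Schedule: | T1 0-3 | T2 3-10 | T6 10-15 | T4 15-21 | T5 21-33 | T3 33-34 |
Completion: T1=3  T2=10  T3=34  T4=21  T5=33  T6=15
Turnaround (C−A): T1=3  T2=10  T3=31  T4=17  T5=28  T6=7
Waiting(T4) = turnaround − burst = 17 − 6 = 11

11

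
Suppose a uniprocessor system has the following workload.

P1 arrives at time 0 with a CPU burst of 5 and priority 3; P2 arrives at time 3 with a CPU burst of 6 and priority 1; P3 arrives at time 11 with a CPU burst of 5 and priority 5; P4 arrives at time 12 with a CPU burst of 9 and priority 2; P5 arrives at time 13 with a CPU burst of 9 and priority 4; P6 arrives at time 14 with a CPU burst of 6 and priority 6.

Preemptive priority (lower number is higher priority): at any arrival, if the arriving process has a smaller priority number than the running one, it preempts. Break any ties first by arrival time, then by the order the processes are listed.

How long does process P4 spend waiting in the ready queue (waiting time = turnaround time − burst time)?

Gantt: | P1 0-3 | P2 3-9 | P1 9-11 | P3 11-12 | P4 12-21 | P5 21-30 | P3 30-34 | P6 34-40 |
Completion: P1=11  P2=9  P3=34  P4=21  P5=30  P6=40
Turnaround (C−A): P1=11  P2=6  P3=23  P4=9  P5=17  P6=26
Waiting(P4) = turnaround − burst = 9 − 9 = 0

0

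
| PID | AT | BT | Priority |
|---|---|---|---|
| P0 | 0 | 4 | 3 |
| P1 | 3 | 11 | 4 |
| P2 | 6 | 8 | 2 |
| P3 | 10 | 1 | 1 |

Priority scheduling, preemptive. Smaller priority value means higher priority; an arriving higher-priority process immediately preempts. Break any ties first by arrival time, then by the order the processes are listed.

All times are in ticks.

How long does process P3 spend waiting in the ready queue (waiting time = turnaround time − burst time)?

0

Timeline: | P0 0-4 | P1 4-6 | P2 6-10 | P3 10-11 | P2 11-15 | P1 15-24 |
Completion: P0=4  P1=24  P2=15  P3=11
Waiting(P3) = turnaround − burst = 1 − 1 = 0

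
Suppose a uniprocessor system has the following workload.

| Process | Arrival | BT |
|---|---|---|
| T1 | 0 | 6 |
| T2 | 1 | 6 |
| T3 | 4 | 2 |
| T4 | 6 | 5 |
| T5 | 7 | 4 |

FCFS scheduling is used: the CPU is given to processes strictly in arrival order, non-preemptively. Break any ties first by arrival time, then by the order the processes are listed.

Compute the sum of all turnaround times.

Timeline: | T1 0-6 | T2 6-12 | T3 12-14 | T4 14-19 | T5 19-23 |
Completion: T1=6  T2=12  T3=14  T4=19  T5=23
Turnaround = completion − arrival: T1=6, T2=11, T3=10, T4=13, T5=16
Total turnaround = 6 + 11 + 10 + 13 + 16 = 56

56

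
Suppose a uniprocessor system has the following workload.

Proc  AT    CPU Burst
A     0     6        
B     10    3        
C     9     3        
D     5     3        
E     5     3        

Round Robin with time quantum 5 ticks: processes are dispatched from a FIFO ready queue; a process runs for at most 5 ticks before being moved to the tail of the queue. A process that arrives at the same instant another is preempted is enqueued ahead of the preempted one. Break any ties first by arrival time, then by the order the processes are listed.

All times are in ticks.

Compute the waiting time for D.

Gantt: | A 0-5 | D 5-8 | E 8-11 | A 11-12 | C 12-15 | B 15-18 |
Completion: A=12  B=18  C=15  D=8  E=11
Turnaround (C−A): A=12  B=8  C=6  D=3  E=6
Waiting(D) = turnaround − burst = 3 − 3 = 0

0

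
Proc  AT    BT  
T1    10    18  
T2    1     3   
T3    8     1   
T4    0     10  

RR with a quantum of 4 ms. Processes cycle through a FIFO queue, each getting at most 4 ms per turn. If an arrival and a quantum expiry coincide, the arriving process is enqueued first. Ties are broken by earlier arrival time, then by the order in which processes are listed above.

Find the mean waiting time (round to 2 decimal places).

4.50

Gantt: | T4 0-4 | T2 4-7 | T4 7-11 | T3 11-12 | T1 12-16 | T4 16-18 | T1 18-32 |
Completion: T1=32  T2=7  T3=12  T4=18
Turnaround (C−A): T1=22  T2=6  T3=4  T4=18
Waiting times: T1=4, T2=3, T3=3, T4=8
Average waiting = (4+3+3+8) / 4 = 18/4 = 4.50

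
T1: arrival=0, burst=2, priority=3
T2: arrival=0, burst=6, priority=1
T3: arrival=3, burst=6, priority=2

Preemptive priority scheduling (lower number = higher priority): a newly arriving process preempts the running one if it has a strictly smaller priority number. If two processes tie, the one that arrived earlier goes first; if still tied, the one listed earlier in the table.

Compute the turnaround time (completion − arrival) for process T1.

14

Timeline: | T2 0-6 | T3 6-12 | T1 12-14 |
Completion: T1=14  T2=6  T3=12
Turnaround(T1) = completion − arrival = 14 − 0 = 14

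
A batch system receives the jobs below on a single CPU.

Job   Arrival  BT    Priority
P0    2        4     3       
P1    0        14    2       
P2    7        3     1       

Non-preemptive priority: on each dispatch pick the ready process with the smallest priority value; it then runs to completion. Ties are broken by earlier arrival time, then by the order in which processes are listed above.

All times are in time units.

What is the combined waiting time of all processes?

Gantt: | P1 0-14 | P2 14-17 | P0 17-21 |
Completion: P0=21  P1=14  P2=17
Waiting = turnaround − burst: P0=15, P1=0, P2=7
Total waiting = 15 + 0 + 7 = 22

22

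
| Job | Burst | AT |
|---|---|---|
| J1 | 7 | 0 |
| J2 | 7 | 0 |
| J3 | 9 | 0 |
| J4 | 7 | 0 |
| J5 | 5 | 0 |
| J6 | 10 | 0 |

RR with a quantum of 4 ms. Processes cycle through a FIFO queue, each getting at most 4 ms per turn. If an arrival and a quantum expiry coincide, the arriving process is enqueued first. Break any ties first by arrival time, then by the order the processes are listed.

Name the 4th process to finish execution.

Timeline: | J1 0-4 | J2 4-8 | J3 8-12 | J4 12-16 | J5 16-20 | J6 20-24 | J1 24-27 | J2 27-30 | J3 30-34 | J4 34-37 | J5 37-38 | J6 38-42 | J3 42-43 | J6 43-45 |
Completion: J1=27  J2=30  J3=43  J4=37  J5=38  J6=45
Turnaround (C−A): J1=27  J2=30  J3=43  J4=37  J5=38  J6=45
Finish order: J1 → J2 → J4 → J5 → J3 → J6

J5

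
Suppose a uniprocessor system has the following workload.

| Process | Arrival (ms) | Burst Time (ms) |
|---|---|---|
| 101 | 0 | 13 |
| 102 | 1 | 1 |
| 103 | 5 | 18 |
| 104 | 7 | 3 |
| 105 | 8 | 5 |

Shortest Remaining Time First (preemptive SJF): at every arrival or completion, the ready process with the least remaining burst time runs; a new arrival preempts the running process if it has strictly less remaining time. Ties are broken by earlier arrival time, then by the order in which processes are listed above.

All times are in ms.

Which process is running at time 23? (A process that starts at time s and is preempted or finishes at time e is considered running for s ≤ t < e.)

103

Gantt: | 101 0-1 | 102 1-2 | 101 2-7 | 104 7-10 | 105 10-15 | 101 15-22 | 103 22-40 |
Completion: 101=22  102=2  103=40  104=10  105=15
Turnaround (C−A): 101=22  102=1  103=35  104=3  105=7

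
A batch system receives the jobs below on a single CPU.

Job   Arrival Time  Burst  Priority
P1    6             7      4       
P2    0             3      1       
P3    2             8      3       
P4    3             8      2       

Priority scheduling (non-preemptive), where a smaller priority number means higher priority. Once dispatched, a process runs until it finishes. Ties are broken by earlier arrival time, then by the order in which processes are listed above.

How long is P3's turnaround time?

Gantt: | P2 0-3 | P4 3-11 | P3 11-19 | P1 19-26 |
Completion: P1=26  P2=3  P3=19  P4=11
Turnaround (C−A): P1=20  P2=3  P3=17  P4=8
Turnaround(P3) = completion − arrival = 19 − 2 = 17

17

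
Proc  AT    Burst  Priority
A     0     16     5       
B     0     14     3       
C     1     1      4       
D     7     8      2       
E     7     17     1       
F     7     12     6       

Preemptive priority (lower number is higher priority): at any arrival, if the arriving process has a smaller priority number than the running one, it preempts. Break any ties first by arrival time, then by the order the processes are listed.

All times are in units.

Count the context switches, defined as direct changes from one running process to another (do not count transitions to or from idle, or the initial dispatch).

6

Gantt: | B 0-7 | E 7-24 | D 24-32 | B 32-39 | C 39-40 | A 40-56 | F 56-68 |
Completion: A=56  B=39  C=40  D=32  E=24  F=68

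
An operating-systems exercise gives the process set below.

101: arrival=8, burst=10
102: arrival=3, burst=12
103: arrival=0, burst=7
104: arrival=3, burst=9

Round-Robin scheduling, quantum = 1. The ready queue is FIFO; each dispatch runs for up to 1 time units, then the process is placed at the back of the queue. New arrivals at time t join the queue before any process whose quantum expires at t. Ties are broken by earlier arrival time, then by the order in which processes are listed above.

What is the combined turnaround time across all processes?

Timeline: | 103 0-3 | 102 3-4 | 104 4-5 | 103 5-6 | 102 6-7 | 104 7-8 | 103 8-9 | 102 9-10 | 101 10-11 | 104 11-12 | 103 12-13 | 102 13-14 | 101 14-15 | 104 15-16 | 103 16-17 | 102 17-18 | 101 18-19 | 104 19-20 | 102 20-21 | 101 21-22 | 104 22-23 | 102 23-24 | 101 24-25 | 104 25-26 | 102 26-27 | 101 27-28 | 104 28-29 | 102 29-30 | 101 30-31 | 104 31-32 | 102 32-33 | 101 33-34 | 102 34-35 | 101 35-36 | 102 36-37 | 101 37-38 |
Completion: 101=38  102=37  103=17  104=32
Turnaround (C−A): 101=30  102=34  103=17  104=29
Turnaround = completion − arrival: 101=30, 102=34, 103=17, 104=29
Total turnaround = 30 + 34 + 17 + 29 = 110

110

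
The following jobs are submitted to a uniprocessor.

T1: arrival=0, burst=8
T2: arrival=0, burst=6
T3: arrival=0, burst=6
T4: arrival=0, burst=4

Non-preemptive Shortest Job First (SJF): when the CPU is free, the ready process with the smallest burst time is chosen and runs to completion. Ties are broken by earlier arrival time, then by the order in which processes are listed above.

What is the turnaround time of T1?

24

Timeline: | T4 0-4 | T2 4-10 | T3 10-16 | T1 16-24 |
Completion: T1=24  T2=10  T3=16  T4=4
Turnaround (C−A): T1=24  T2=10  T3=16  T4=4
Turnaround(T1) = completion − arrival = 24 − 0 = 24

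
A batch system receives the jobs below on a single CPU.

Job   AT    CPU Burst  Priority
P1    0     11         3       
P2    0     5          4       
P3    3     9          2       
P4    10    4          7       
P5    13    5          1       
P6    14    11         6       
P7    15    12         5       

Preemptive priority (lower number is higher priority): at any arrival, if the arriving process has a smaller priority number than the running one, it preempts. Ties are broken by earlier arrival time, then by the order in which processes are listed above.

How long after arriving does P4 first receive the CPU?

43

Gantt: | P1 0-3 | P3 3-12 | P1 12-13 | P5 13-18 | P1 18-25 | P2 25-30 | P7 30-42 | P6 42-53 | P4 53-57 |
Completion: P1=25  P2=30  P3=12  P4=57  P5=18  P6=53  P7=42
Response(P4) = first start − arrival = 53 − 10 = 43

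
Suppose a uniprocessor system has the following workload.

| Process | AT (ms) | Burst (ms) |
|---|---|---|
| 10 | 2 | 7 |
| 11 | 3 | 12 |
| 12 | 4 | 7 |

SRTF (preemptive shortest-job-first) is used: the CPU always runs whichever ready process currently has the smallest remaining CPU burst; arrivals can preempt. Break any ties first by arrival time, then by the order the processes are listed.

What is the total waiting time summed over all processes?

Gantt: | idle 0-2 | 10 2-9 | 12 9-16 | 11 16-28 |
Completion: 10=9  11=28  12=16
Waiting = turnaround − burst: 10=0, 11=13, 12=5
Total waiting = 0 + 13 + 5 = 18

18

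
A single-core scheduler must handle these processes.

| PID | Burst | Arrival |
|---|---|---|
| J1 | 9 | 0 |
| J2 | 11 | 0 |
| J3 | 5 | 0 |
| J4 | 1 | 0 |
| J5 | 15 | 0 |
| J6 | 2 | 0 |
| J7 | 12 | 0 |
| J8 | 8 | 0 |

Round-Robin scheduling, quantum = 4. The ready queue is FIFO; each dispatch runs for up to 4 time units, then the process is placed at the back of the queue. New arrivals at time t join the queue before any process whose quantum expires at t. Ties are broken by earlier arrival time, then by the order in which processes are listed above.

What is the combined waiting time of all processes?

Timeline: | J1 0-4 | J2 4-8 | J3 8-12 | J4 12-13 | J5 13-17 | J6 17-19 | J7 19-23 | J8 23-27 | J1 27-31 | J2 31-35 | J3 35-36 | J5 36-40 | J7 40-44 | J8 44-48 | J1 48-49 | J2 49-52 | J5 52-56 | J7 56-60 | J5 60-63 |
Completion: J1=49  J2=52  J3=36  J4=13  J5=63  J6=19  J7=60  J8=48
Waiting = turnaround − burst: J1=40, J2=41, J3=31, J4=12, J5=48, J6=17, J7=48, J8=40
Total waiting = 40 + 41 + 31 + 12 + 48 + 17 + 48 + 40 = 277

277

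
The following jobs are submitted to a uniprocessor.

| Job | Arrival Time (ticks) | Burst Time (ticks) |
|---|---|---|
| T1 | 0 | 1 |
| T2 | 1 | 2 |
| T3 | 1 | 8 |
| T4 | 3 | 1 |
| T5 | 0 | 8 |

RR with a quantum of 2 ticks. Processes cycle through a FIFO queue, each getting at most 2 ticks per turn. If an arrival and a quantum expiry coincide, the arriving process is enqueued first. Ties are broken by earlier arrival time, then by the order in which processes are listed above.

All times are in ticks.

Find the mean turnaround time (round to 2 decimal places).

9.40

Schedule: | T1 0-1 | T5 1-3 | T2 3-5 | T3 5-7 | T4 7-8 | T5 8-10 | T3 10-12 | T5 12-14 | T3 14-16 | T5 16-18 | T3 18-20 |
Completion: T1=1  T2=5  T3=20  T4=8  T5=18
Turnaround times: T1=1, T2=4, T3=19, T4=5, T5=18
Average turnaround = (1+4+19+5+18) / 5 = 47/5 = 9.40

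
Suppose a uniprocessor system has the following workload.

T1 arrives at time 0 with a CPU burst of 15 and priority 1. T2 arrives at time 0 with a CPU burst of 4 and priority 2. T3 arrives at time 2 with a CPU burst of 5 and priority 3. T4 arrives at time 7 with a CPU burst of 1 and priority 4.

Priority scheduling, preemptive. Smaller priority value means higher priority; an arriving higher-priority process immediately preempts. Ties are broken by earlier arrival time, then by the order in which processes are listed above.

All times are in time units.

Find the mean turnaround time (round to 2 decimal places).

Timeline: | T1 0-15 | T2 15-19 | T3 19-24 | T4 24-25 |
Completion: T1=15  T2=19  T3=24  T4=25
Turnaround (C−A): T1=15  T2=19  T3=22  T4=18
Turnaround times: T1=15, T2=19, T3=22, T4=18
Average turnaround = (15+19+22+18) / 4 = 74/4 = 18.50

18.50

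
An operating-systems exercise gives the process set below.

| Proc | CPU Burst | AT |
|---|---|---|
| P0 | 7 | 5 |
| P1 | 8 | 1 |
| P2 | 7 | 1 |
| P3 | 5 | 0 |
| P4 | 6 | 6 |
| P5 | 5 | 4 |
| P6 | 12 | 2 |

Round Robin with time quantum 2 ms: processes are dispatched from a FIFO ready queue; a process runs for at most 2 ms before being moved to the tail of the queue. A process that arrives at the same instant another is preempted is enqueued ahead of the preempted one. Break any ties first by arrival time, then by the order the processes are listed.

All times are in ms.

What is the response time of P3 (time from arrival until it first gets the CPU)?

0

Gantt: | P3 0-2 | P1 2-4 | P2 4-6 | P6 6-8 | P3 8-10 | P5 10-12 | P1 12-14 | P0 14-16 | P4 16-18 | P2 18-20 | P6 20-22 | P3 22-23 | P5 23-25 | P1 25-27 | P0 27-29 | P4 29-31 | P2 31-33 | P6 33-35 | P5 35-36 | P1 36-38 | P0 38-40 | P4 40-42 | P2 42-43 | P6 43-45 | P0 45-46 | P6 46-50 |
Completion: P0=46  P1=38  P2=43  P3=23  P4=42  P5=36  P6=50
Response(P3) = first start − arrival = 0 − 0 = 0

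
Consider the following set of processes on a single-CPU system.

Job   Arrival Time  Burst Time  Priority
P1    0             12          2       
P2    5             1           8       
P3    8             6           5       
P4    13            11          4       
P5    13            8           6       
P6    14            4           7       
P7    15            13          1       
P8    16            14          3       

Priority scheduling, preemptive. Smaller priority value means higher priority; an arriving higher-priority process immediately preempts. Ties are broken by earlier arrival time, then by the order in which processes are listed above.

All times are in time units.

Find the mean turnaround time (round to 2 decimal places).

38.25

Timeline: | P1 0-12 | P3 12-13 | P4 13-15 | P7 15-28 | P8 28-42 | P4 42-51 | P3 51-56 | P5 56-64 | P6 64-68 | P2 68-69 |
Completion: P1=12  P2=69  P3=56  P4=51  P5=64  P6=68  P7=28  P8=42
Turnaround (C−A): P1=12  P2=64  P3=48  P4=38  P5=51  P6=54  P7=13  P8=26
Turnaround times: P1=12, P2=64, P3=48, P4=38, P5=51, P6=54, P7=13, P8=26
Average turnaround = (12+64+48+38+51+54+13+26) / 8 = 306/8 = 38.25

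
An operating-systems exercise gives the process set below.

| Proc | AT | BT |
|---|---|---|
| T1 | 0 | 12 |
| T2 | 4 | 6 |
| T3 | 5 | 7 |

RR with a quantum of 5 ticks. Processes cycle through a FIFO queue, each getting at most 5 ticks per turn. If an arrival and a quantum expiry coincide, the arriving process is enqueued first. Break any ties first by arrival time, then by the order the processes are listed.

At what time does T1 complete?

25

Schedule: | T1 0-5 | T2 5-10 | T3 10-15 | T1 15-20 | T2 20-21 | T3 21-23 | T1 23-25 |
Completion: T1=25  T2=21  T3=23
Turnaround (C−A): T1=25  T2=17  T3=18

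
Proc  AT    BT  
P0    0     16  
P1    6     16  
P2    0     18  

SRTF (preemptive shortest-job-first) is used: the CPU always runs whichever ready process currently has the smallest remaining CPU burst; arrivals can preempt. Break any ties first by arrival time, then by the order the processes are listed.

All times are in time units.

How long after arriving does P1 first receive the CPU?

10

Gantt: | P0 0-16 | P1 16-32 | P2 32-50 |
Completion: P0=16  P1=32  P2=50
Response(P1) = first start − arrival = 16 − 6 = 10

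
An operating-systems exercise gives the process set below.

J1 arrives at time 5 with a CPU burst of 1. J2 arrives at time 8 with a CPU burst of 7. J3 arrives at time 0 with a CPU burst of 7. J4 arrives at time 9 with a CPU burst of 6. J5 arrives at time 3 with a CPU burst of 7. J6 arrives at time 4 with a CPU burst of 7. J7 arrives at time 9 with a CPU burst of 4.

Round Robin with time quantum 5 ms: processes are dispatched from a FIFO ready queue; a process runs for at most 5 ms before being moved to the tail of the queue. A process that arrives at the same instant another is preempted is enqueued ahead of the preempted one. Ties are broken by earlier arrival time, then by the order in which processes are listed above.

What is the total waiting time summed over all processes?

136

Schedule: | J3 0-5 | J5 5-10 | J6 10-15 | J1 15-16 | J3 16-18 | J2 18-23 | J4 23-28 | J7 28-32 | J5 32-34 | J6 34-36 | J2 36-38 | J4 38-39 |
Completion: J1=16  J2=38  J3=18  J4=39  J5=34  J6=36  J7=32
Waiting = turnaround − burst: J1=10, J2=23, J3=11, J4=24, J5=24, J6=25, J7=19
Total waiting = 10 + 23 + 11 + 24 + 24 + 25 + 19 = 136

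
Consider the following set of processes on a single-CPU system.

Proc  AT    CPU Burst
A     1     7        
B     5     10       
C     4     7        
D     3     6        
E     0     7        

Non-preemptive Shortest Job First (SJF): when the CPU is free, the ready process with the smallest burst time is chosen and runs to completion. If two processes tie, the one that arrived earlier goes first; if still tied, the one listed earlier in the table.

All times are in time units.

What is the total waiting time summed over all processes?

Gantt: | E 0-7 | D 7-13 | A 13-20 | C 20-27 | B 27-37 |
Completion: A=20  B=37  C=27  D=13  E=7
Waiting = turnaround − burst: A=12, B=22, C=16, D=4, E=0
Total waiting = 12 + 22 + 16 + 4 + 0 = 54

54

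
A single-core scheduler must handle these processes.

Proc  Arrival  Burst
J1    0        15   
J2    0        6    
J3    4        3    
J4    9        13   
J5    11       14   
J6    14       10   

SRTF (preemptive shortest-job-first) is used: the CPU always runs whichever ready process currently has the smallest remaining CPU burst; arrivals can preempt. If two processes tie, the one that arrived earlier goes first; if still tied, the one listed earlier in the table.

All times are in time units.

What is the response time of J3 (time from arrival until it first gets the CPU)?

2

Gantt: | J2 0-6 | J3 6-9 | J4 9-22 | J6 22-32 | J5 32-46 | J1 46-61 |
Completion: J1=61  J2=6  J3=9  J4=22  J5=46  J6=32
Response(J3) = first start − arrival = 6 − 4 = 2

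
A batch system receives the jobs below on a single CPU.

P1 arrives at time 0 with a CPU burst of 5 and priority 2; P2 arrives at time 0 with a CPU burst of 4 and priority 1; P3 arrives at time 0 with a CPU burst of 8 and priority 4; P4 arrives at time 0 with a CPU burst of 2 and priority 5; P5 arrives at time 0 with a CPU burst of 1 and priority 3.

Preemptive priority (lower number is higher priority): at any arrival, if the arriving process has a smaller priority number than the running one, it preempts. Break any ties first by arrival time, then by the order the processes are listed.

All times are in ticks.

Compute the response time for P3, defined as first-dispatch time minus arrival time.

Timeline: | P2 0-4 | P1 4-9 | P5 9-10 | P3 10-18 | P4 18-20 |
Completion: P1=9  P2=4  P3=18  P4=20  P5=10
Turnaround (C−A): P1=9  P2=4  P3=18  P4=20  P5=10
Response(P3) = first start − arrival = 10 − 0 = 10

10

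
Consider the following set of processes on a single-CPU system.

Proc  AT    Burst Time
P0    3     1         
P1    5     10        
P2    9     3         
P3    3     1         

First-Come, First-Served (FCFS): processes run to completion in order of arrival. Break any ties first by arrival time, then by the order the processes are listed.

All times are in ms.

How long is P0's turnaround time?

1

Gantt: | idle 0-3 | P0 3-4 | P3 4-5 | P1 5-15 | P2 15-18 |
Completion: P0=4  P1=15  P2=18  P3=5
Turnaround (C−A): P0=1  P1=10  P2=9  P3=2
Turnaround(P0) = completion − arrival = 4 − 3 = 1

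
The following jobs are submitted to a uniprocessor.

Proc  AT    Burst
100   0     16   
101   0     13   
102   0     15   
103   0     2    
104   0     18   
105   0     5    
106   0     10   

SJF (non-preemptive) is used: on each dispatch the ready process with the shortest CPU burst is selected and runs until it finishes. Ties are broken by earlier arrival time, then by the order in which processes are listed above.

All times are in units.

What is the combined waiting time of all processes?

162

Gantt: | 103 0-2 | 105 2-7 | 106 7-17 | 101 17-30 | 102 30-45 | 100 45-61 | 104 61-79 |
Completion: 100=61  101=30  102=45  103=2  104=79  105=7  106=17
Waiting = turnaround − burst: 100=45, 101=17, 102=30, 103=0, 104=61, 105=2, 106=7
Total waiting = 45 + 17 + 30 + 0 + 61 + 2 + 7 = 162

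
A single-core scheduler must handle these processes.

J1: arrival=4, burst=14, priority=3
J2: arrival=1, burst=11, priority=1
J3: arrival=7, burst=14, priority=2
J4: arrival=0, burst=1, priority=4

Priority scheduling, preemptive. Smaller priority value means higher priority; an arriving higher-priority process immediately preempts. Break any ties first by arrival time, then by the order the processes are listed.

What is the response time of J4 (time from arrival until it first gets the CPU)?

0

Schedule: | J4 0-1 | J2 1-12 | J3 12-26 | J1 26-40 |
Completion: J1=40  J2=12  J3=26  J4=1
Response(J4) = first start − arrival = 0 − 0 = 0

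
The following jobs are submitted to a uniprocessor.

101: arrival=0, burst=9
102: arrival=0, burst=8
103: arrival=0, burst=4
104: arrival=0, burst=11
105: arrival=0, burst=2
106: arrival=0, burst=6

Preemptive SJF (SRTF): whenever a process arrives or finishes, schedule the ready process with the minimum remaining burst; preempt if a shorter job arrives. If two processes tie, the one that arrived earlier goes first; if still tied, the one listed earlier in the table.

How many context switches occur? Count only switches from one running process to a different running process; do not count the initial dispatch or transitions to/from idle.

Gantt: | 105 0-2 | 103 2-6 | 106 6-12 | 102 12-20 | 101 20-29 | 104 29-40 |
Completion: 101=29  102=20  103=6  104=40  105=2  106=12
Turnaround (C−A): 101=29  102=20  103=6  104=40  105=2  106=12

5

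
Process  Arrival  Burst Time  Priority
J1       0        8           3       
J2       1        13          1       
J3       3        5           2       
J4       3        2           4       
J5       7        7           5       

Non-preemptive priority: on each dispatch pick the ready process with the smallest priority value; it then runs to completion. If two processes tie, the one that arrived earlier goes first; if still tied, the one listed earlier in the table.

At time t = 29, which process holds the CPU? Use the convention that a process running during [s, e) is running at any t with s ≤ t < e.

J5

Schedule: | J1 0-8 | J2 8-21 | J3 21-26 | J4 26-28 | J5 28-35 |
Completion: J1=8  J2=21  J3=26  J4=28  J5=35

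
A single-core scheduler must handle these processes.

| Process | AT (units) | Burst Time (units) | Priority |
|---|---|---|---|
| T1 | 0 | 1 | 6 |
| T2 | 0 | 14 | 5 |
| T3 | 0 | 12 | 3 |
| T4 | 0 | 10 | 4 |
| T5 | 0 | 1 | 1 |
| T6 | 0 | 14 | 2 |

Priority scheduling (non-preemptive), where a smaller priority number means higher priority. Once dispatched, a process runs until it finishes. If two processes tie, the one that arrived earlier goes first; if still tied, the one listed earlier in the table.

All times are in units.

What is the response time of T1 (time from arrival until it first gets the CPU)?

Schedule: | T5 0-1 | T6 1-15 | T3 15-27 | T4 27-37 | T2 37-51 | T1 51-52 |
Completion: T1=52  T2=51  T3=27  T4=37  T5=1  T6=15
Turnaround (C−A): T1=52  T2=51  T3=27  T4=37  T5=1  T6=15
Response(T1) = first start − arrival = 51 − 0 = 51

51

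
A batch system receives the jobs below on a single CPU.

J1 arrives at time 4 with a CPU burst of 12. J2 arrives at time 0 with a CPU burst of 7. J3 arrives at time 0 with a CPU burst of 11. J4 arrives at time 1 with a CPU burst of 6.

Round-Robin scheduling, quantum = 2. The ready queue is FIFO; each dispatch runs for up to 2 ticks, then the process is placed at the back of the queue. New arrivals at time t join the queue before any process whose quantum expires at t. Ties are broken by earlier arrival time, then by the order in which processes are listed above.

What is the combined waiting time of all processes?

Timeline: | J2 0-2 | J3 2-4 | J4 4-6 | J2 6-8 | J1 8-10 | J3 10-12 | J4 12-14 | J2 14-16 | J1 16-18 | J3 18-20 | J4 20-22 | J2 22-23 | J1 23-25 | J3 25-27 | J1 27-29 | J3 29-31 | J1 31-33 | J3 33-34 | J1 34-36 |
Completion: J1=36  J2=23  J3=34  J4=22
Waiting = turnaround − burst: J1=20, J2=16, J3=23, J4=15
Total waiting = 20 + 16 + 23 + 15 = 74

74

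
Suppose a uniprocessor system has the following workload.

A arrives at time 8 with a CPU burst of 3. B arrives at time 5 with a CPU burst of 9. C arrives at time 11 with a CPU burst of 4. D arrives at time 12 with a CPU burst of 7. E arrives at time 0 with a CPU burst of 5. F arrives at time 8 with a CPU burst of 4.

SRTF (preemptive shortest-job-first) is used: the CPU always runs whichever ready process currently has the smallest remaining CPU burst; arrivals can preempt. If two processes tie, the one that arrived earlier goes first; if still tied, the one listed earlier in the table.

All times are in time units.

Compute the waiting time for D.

13

Gantt: | E 0-5 | B 5-8 | A 8-11 | F 11-15 | C 15-19 | B 19-25 | D 25-32 |
Completion: A=11  B=25  C=19  D=32  E=5  F=15
Turnaround (C−A): A=3  B=20  C=8  D=20  E=5  F=7
Waiting(D) = turnaround − burst = 20 − 7 = 13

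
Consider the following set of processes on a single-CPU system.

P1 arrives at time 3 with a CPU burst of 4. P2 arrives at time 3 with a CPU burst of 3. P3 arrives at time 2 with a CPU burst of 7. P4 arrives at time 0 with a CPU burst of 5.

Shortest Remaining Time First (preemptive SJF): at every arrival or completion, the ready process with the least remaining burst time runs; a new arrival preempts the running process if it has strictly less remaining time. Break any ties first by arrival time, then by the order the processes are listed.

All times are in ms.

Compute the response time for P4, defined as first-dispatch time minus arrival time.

Gantt: | P4 0-5 | P2 5-8 | P1 8-12 | P3 12-19 |
Completion: P1=12  P2=8  P3=19  P4=5
Response(P4) = first start − arrival = 0 − 0 = 0

0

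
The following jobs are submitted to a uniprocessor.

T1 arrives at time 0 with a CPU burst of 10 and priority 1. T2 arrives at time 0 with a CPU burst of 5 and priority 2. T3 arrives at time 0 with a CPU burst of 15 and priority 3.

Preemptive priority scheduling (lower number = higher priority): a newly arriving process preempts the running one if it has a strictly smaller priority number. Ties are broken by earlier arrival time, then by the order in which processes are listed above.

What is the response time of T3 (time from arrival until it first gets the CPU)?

15

Gantt: | T1 0-10 | T2 10-15 | T3 15-30 |
Completion: T1=10  T2=15  T3=30
Turnaround (C−A): T1=10  T2=15  T3=30
Response(T3) = first start − arrival = 15 − 0 = 15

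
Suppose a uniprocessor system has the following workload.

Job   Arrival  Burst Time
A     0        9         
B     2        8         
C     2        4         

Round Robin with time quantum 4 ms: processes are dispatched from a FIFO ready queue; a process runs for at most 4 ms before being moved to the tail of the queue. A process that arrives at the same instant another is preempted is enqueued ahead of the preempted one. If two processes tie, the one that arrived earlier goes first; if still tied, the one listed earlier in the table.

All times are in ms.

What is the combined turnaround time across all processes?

Gantt: | A 0-4 | B 4-8 | C 8-12 | A 12-16 | B 16-20 | A 20-21 |
Completion: A=21  B=20  C=12
Turnaround = completion − arrival: A=21, B=18, C=10
Total turnaround = 21 + 18 + 10 = 49

49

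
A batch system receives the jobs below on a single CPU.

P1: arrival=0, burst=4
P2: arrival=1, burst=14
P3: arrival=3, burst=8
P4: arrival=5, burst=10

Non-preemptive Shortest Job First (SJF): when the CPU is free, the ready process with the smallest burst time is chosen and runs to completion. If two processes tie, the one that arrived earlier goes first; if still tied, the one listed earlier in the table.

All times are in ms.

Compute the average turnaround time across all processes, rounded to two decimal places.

Gantt: | P1 0-4 | P3 4-12 | P4 12-22 | P2 22-36 |
Completion: P1=4  P2=36  P3=12  P4=22
Turnaround (C−A): P1=4  P2=35  P3=9  P4=17
Turnaround times: P1=4, P2=35, P3=9, P4=17
Average turnaround = (4+35+9+17) / 4 = 65/4 = 16.25

16.25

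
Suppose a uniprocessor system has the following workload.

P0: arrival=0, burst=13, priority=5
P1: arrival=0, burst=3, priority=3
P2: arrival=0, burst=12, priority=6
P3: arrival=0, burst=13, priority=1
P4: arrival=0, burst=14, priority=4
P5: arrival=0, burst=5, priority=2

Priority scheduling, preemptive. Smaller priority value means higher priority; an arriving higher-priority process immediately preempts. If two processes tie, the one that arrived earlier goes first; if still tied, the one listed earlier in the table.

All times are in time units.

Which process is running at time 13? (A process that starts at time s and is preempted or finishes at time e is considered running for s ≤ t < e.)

P5

Schedule: | P3 0-13 | P5 13-18 | P1 18-21 | P4 21-35 | P0 35-48 | P2 48-60 |
Completion: P0=48  P1=21  P2=60  P3=13  P4=35  P5=18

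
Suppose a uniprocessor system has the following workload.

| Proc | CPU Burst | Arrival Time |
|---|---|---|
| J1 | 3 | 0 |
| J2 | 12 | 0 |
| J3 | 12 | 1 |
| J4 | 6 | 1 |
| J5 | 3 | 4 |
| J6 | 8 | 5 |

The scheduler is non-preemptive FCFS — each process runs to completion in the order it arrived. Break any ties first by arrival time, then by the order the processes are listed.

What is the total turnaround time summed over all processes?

Timeline: | J1 0-3 | J2 3-15 | J3 15-27 | J4 27-33 | J5 33-36 | J6 36-44 |
Completion: J1=3  J2=15  J3=27  J4=33  J5=36  J6=44
Turnaround (C−A): J1=3  J2=15  J3=26  J4=32  J5=32  J6=39
Turnaround = completion − arrival: J1=3, J2=15, J3=26, J4=32, J5=32, J6=39
Total turnaround = 3 + 15 + 26 + 32 + 32 + 39 = 147

147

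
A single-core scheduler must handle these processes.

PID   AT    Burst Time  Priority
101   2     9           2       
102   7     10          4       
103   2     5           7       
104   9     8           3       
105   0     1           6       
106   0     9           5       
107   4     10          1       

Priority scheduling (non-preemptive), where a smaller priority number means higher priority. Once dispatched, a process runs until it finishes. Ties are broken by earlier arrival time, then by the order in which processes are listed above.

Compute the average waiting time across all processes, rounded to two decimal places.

Gantt: | 106 0-9 | 107 9-19 | 101 19-28 | 104 28-36 | 102 36-46 | 105 46-47 | 103 47-52 |
Completion: 101=28  102=46  103=52  104=36  105=47  106=9  107=19
Turnaround (C−A): 101=26  102=39  103=50  104=27  105=47  106=9  107=15
Waiting times: 101=17, 102=29, 103=45, 104=19, 105=46, 106=0, 107=5
Average waiting = (17+29+45+19+46+0+5) / 7 = 161/7 = 23.00

23.00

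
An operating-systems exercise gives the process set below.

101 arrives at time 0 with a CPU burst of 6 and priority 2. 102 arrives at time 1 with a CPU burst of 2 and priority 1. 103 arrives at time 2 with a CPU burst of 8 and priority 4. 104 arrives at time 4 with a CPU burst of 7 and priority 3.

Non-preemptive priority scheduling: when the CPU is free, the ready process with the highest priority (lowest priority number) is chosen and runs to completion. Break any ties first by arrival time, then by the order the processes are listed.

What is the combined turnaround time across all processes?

Schedule: | 101 0-6 | 102 6-8 | 104 8-15 | 103 15-23 |
Completion: 101=6  102=8  103=23  104=15
Turnaround = completion − arrival: 101=6, 102=7, 103=21, 104=11
Total turnaround = 6 + 7 + 21 + 11 = 45

45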